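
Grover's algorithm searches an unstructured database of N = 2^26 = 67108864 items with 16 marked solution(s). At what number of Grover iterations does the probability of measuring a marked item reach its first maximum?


After j Grover iterations the success probability is P(j) = sin^2((2j+1)*theta), where sin(theta) = sqrt(k/N).
N = 2^26 = 67108864, k = 16
sin(theta) = sqrt(k/N) = 0.00048828125
theta = arcsin(sqrt(k/N)) = 0.0004882812694 rad
P(j) reaches its first maximum when (2j+1)*theta is as close as possible to pi/2, i.e. j = round(pi/(4*theta) - 1/2).
pi/(4*theta) - 1/2 = 1607.9954
(For comparison, the common estimate pi/4 * sqrt(N/k) = 1608.4954; the exact maximiser is used here.)
Optimal iterations = 1608

1608


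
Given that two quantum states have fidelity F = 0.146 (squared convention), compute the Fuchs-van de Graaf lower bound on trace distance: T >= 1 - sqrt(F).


Fuchs-van de Graaf (squared-fidelity convention): 1 - sqrt(F) <= T <= sqrt(1 - F).
Lower bound: T >= 1 - sqrt(F)
sqrt(F) = sqrt(0.146) = 0.3821
T >= 1 - 0.3821
T >= 0.6179

0.6179


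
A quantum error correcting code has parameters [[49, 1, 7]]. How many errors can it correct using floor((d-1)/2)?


Code parameters: [[49, 1, 7]], distance d = 7.
Number of correctable errors = floor((d-1)/2)
= floor((7 - 1)/2)
= floor(6/2)
= 3

3


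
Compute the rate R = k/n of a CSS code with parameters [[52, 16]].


Code rate R = k/n
= 16/52
= 0.3077

0.3077


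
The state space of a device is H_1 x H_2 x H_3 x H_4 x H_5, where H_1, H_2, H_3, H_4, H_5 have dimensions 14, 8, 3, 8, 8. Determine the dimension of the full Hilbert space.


dim(H_1 x H_2 x H_3 x H_4 x H_5) = 14 * 8 * 3 * 8 * 8
= 112 * 3 * 8 * 8
= 336 * 8 * 8
= 2688 * 8
= 21504

21504


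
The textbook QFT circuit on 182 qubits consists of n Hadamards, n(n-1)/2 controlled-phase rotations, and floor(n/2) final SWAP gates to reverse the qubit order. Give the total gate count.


Hadamard gates: 182
Controlled rotations: n*(n-1)/2 = 182*181/2 = 16471
SWAP gates: floor(n/2) = floor(182/2) = 91
Total = 182 + 16471 + 91
= 16744

16744


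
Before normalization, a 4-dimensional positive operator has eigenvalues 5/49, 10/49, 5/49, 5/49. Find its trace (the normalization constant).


tr(M) = sum of eigenvalues
= 5/49 + 10/49 + 5/49 + 5/49
= 25/49
= 0.5102

0.5102


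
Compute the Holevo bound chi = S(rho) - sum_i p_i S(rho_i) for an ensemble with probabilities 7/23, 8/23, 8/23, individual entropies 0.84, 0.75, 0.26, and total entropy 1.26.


chi = S(rho) - sum_i p_i * S(rho_i)
Weighted entropy = 7/23 * 0.84 + 8/23 * 0.75 + 8/23 * 0.26
= 0.6070
chi = 1.26 - 0.6070
= 0.6530

0.6530


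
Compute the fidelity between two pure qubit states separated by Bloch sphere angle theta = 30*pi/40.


For states separated by angle theta on Bloch sphere:
F = cos^2(theta/2)
theta = 30*pi/40 = 2.3562
theta/2 = 1.1781
cos(theta/2) = 0.3827
F = 0.1464

0.1464


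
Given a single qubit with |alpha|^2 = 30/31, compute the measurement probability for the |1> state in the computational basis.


|alpha|^2 = 30/31 = 0.9677
|beta|^2 = 1 - 30/31 = 1/31 = 0.0323
P(|1>) = |beta|^2 = 0.0323

0.0323


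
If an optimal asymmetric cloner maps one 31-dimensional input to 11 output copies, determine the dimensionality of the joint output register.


Output space = H^(tensor 11) where dim(H) = 31
dim = 31^11
= 961 (after 2 factors)
= 29791 (after 3 factors)
= 923521 (after 4 factors)
= 28629151 (after 5 factors)
= 887503681 (after 6 factors)
= 27512614111 (after 7 factors)
= 852891037441 (after 8 factors)
= 26439622160671 (after 9 factors)
= 819628286980801 (after 10 factors)
= 25408476896404831 (after 11 factors)
= 25408476896404831

25408476896404831


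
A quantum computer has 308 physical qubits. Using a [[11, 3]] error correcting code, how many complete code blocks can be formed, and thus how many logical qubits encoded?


Each code block uses 11 physical qubits for 3 logical qubit(s).
Number of complete blocks = floor(308 / 11) = 28
Logical qubits = 28 * 3
= 84

84


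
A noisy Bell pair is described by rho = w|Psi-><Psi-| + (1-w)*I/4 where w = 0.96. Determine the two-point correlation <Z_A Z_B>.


|Psi-> = (|01> - |10>)/sqrt(2)
For the pure Bell state, <Z_A Z_B> = -1 (Bell-state Pauli correlator).
The maximally-mixed part I/4 has tr(I/4 * P tensor P) = 0 for any traceless Pauli P.
So <Z_A Z_B>_rho = w * (-1) + (1 - w) * 0
= 0.96 * (-1)
= -0.9600

-0.9600


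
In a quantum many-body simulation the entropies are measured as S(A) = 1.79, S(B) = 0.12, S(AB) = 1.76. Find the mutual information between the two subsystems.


I(A:B) = S(A) + S(B) - S(AB)
= 1.79 + 0.12 - 1.76
= 0.1500

0.1500


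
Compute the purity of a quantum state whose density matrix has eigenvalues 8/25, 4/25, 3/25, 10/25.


tr(rho^2) = sum of eigenvalues squared
= (8/25)^2 + (4/25)^2 + (3/25)^2 + (10/25)^2
= (64 + 16 + 9 + 100) / 625
= 189/625
= 0.3024

0.3024


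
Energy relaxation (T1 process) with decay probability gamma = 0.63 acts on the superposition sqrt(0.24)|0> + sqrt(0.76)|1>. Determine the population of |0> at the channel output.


For amplitude damping with parameter gamma on state sqrt(a)|0> + sqrt(b)|1>:
alpha^2 = 0.24, beta^2 = 0.76
P(|0>) = alpha^2 + gamma * beta^2
= 0.24 + 0.63 * 0.76
= 0.24 + 0.4788
= 0.7188

0.7188


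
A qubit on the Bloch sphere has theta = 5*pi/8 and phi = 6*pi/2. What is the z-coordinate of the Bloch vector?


theta = 1.9635, phi = 9.4248
r_z = cos(theta) = -0.3827

-0.3827


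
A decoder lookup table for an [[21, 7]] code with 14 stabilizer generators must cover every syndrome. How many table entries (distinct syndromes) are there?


Each stabilizer generator gives a binary (+1 or -1) measurement outcome.
With 14 independent generators:
Total syndromes = 2^14
= 16384

16384


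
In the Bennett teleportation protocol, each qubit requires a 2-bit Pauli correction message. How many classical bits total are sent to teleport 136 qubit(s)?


Quantum teleportation requires 2 classical bits per qubit teleported.
136 qubit(s) -> 2 * 136 = 272 classical bits

272


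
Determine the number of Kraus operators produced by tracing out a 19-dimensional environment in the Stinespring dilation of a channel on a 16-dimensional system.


Tracing out the environment in an orthonormal basis {|i>_E} gives Kraus operators K_i = <i|_E U |0>_E.
Number of Kraus operators = dim(H_env) = d_env
= 19

19


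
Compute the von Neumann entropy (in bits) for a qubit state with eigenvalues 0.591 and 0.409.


S = -p*log2(p) - (1-p)*log2(1-p)
p = 0.5910, 1-p = 0.4090
= -0.5910 * log2(0.5910) - 0.4090 * log2(0.4090)
= -(-0.4484) - (-0.5275)
= 0.9760

0.9760


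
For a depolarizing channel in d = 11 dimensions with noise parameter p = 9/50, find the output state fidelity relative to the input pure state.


F = (1-p) + p/d
= (1 - 0.1800) + 0.1800/11
= 0.8200 + 0.0164
= 0.8364

0.8364


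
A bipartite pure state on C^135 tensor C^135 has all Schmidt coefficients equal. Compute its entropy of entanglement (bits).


For a maximally entangled state in d x d:
S = log2(d) = log2(135)
= 7.0768

7.0768


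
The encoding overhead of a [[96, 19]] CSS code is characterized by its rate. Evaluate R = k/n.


Code rate R = k/n
= 19/96
= 0.1979

0.1979


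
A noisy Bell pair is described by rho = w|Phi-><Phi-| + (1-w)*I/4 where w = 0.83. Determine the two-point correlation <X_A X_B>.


|Phi-> = (|00> - |11>)/sqrt(2)
For the pure Bell state, <X_A X_B> = -1 (Bell-state Pauli correlator).
The maximally-mixed part I/4 has tr(I/4 * P tensor P) = 0 for any traceless Pauli P.
So <X_A X_B>_rho = w * (-1) + (1 - w) * 0
= 0.83 * (-1)
= -0.8300

-0.8300


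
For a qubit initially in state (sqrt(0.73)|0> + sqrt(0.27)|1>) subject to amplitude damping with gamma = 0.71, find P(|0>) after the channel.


For amplitude damping with parameter gamma on state sqrt(a)|0> + sqrt(b)|1>:
alpha^2 = 0.73, beta^2 = 0.27
P(|0>) = alpha^2 + gamma * beta^2
= 0.73 + 0.71 * 0.27
= 0.73 + 0.1917
= 0.9217

0.9217


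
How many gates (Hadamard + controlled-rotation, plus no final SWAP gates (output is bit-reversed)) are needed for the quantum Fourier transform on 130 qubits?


Hadamard gates: 130
Controlled rotations: n*(n-1)/2 = 130*129/2 = 8385
SWAP gates: 0 (omitted)
Total = 130 + 8385
= 8515

8515


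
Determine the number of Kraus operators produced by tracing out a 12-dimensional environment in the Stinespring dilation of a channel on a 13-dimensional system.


Tracing out the environment in an orthonormal basis {|i>_E} gives Kraus operators K_i = <i|_E U |0>_E.
Number of Kraus operators = dim(H_env) = d_env
= 12

12


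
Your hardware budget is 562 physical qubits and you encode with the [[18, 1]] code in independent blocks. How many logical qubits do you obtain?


Each code block uses 18 physical qubits for 1 logical qubit(s).
Number of complete blocks = floor(562 / 18) = 31
Logical qubits = 31 * 1
= 31

31


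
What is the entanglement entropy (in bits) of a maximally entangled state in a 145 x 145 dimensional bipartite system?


For a maximally entangled state in d x d:
S = log2(d) = log2(145)
= 7.1799

7.1799


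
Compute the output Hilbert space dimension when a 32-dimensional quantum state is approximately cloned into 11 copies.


Output space = H^(tensor 11) where dim(H) = 32
dim = 32^11
= 1024 (after 2 factors)
= 32768 (after 3 factors)
= 1048576 (after 4 factors)
= 33554432 (after 5 factors)
= 1073741824 (after 6 factors)
= 34359738368 (after 7 factors)
= 1099511627776 (after 8 factors)
= 35184372088832 (after 9 factors)
= 1125899906842624 (after 10 factors)
= 36028797018963968 (after 11 factors)
= 36028797018963968

36028797018963968


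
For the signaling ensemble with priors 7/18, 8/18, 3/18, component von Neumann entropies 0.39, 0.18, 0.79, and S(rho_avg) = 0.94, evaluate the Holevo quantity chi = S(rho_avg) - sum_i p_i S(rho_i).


chi = S(rho) - sum_i p_i * S(rho_i)
Weighted entropy = 7/18 * 0.39 + 8/18 * 0.18 + 3/18 * 0.79
= 0.3633
chi = 0.94 - 0.3633
= 0.5767

0.5767


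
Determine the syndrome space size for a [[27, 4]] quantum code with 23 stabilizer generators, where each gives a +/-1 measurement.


Each stabilizer generator gives a binary (+1 or -1) measurement outcome.
With 23 independent generators:
Total syndromes = 2^23
= 8388608

8388608


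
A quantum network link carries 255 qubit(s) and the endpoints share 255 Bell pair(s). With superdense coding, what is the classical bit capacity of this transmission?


Superdense coding allows 2 classical bits per shared entangled pair.
255 pair(s) -> 2 * 255 = 510 classical bits

510


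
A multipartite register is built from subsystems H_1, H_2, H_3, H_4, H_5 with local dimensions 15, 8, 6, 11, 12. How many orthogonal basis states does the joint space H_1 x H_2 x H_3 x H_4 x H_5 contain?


dim(H_1 x H_2 x H_3 x H_4 x H_5) = 15 * 8 * 6 * 11 * 12
= 120 * 6 * 11 * 12
= 720 * 11 * 12
= 7920 * 12
= 95040

95040


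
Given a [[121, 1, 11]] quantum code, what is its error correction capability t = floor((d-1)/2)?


Code parameters: [[121, 1, 11]], distance d = 11.
Number of correctable errors = floor((d-1)/2)
= floor((11 - 1)/2)
= floor(10/2)
= 5

5


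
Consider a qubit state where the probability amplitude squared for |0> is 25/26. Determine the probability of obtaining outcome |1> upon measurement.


|alpha|^2 = 25/26 = 0.9615
|beta|^2 = 1 - 25/26 = 1/26 = 0.0385
P(|1>) = |beta|^2 = 0.0385

0.0385


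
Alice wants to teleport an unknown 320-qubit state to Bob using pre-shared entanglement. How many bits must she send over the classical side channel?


Quantum teleportation requires 2 classical bits per qubit teleported.
320 qubit(s) -> 2 * 320 = 640 classical bits

640


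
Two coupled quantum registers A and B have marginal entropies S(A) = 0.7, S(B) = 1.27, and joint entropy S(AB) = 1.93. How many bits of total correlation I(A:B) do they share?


I(A:B) = S(A) + S(B) - S(AB)
= 0.7 + 1.27 - 1.93
= 0.0400

0.0400


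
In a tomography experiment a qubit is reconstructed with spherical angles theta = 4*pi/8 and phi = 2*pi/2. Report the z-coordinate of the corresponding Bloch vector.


theta = 1.5708, phi = 3.1416
r_z = cos(theta) = 0.0000

0.0000


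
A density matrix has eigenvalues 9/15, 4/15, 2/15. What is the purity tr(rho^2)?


tr(rho^2) = sum of eigenvalues squared
= (9/15)^2 + (4/15)^2 + (2/15)^2
= (81 + 16 + 4) / 225
= 101/225
= 0.4489

0.4489


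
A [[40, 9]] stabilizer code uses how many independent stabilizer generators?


For an [[n,k]] stabilizer code:
Number of stabilizer generators = n - k
= 40 - 9
= 31

31


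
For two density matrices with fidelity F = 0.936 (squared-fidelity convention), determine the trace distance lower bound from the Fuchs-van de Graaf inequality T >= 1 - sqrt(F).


Fuchs-van de Graaf (squared-fidelity convention): 1 - sqrt(F) <= T <= sqrt(1 - F).
Lower bound: T >= 1 - sqrt(F)
sqrt(F) = sqrt(0.936) = 0.9675
T >= 1 - 0.9675
T >= 0.0325

0.0325


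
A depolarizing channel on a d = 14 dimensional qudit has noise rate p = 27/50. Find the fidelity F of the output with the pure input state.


F = (1-p) + p/d
= (1 - 0.5400) + 0.5400/14
= 0.4600 + 0.0386
= 0.4986

0.4986


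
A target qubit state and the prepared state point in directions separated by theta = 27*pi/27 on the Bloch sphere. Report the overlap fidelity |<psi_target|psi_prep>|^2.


For states separated by angle theta on Bloch sphere:
F = cos^2(theta/2)
theta = 27*pi/27 = 3.1416
theta/2 = 1.5708
cos(theta/2) = 0.0000
F = 0.0000

0.0000


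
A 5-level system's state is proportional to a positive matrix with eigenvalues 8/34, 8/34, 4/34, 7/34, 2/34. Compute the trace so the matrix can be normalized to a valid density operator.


tr(M) = sum of eigenvalues
= 8/34 + 8/34 + 4/34 + 7/34 + 2/34
= 29/34
= 0.8529

0.8529


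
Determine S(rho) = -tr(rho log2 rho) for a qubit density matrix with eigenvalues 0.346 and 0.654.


S = -p*log2(p) - (1-p)*log2(1-p)
p = 0.3460, 1-p = 0.6540
= -0.3460 * log2(0.3460) - 0.6540 * log2(0.6540)
= -(-0.5298) - (-0.4007)
= 0.9304

0.9304


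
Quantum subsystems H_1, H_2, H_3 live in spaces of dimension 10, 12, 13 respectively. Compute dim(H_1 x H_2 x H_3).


dim(H_1 x H_2 x H_3) = 10 * 12 * 13
= 120 * 13
= 1560

1560


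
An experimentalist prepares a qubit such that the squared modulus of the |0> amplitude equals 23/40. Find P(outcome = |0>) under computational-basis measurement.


|alpha|^2 = 23/40 = 0.5750
|beta|^2 = 1 - 23/40 = 17/40 = 0.4250
P(|0>) = |alpha|^2 = 0.5750

0.5750


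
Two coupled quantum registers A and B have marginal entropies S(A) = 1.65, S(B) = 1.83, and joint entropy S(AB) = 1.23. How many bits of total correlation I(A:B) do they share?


I(A:B) = S(A) + S(B) - S(AB)
= 1.65 + 1.83 - 1.23
= 2.2500

2.2500


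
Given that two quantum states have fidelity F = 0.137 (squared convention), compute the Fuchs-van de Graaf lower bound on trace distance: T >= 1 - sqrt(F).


Fuchs-van de Graaf (squared-fidelity convention): 1 - sqrt(F) <= T <= sqrt(1 - F).
Lower bound: T >= 1 - sqrt(F)
sqrt(F) = sqrt(0.137) = 0.3701
T >= 1 - 0.3701
T >= 0.6299

0.6299


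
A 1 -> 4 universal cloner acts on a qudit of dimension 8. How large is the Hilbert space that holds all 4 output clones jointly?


Output space = H^(tensor 4) where dim(H) = 8
dim = 8^4
= 64 (after 2 factors)
= 512 (after 3 factors)
= 4096 (after 4 factors)
= 4096

4096


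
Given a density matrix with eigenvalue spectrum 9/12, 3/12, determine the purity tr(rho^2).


tr(rho^2) = sum of eigenvalues squared
= (9/12)^2 + (3/12)^2
= (81 + 9) / 144
= 90/144
= 0.6250

0.6250


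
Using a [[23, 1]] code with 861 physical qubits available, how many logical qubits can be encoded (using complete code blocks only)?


Each code block uses 23 physical qubits for 1 logical qubit(s).
Number of complete blocks = floor(861 / 23) = 37
Logical qubits = 37 * 1
= 37

37


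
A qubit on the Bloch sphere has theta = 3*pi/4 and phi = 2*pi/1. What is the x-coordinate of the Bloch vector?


theta = 2.3562, phi = 6.2832
r_x = sin(theta)*cos(phi) = 0.7071 * 1.0000
r_x = 0.7071

0.7071


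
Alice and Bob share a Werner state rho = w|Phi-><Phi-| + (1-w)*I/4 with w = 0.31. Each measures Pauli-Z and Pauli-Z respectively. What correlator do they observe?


|Phi-> = (|00> - |11>)/sqrt(2)
For the pure Bell state, <Z_A Z_B> = +1 (Bell-state Pauli correlator).
The maximally-mixed part I/4 has tr(I/4 * P tensor P) = 0 for any traceless Pauli P.
So <Z_A Z_B>_rho = w * (+1) + (1 - w) * 0
= 0.31 * (+1)
= 0.3100

0.3100


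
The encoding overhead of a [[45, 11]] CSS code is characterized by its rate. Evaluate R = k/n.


Code rate R = k/n
= 11/45
= 0.2444

0.2444


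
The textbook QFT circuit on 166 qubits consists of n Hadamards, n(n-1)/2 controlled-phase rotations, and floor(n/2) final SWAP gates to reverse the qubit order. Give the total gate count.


Hadamard gates: 166
Controlled rotations: n*(n-1)/2 = 166*165/2 = 13695
SWAP gates: floor(n/2) = floor(166/2) = 83
Total = 166 + 13695 + 83
= 13944

13944


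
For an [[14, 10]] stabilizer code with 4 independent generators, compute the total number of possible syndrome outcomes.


Each stabilizer generator gives a binary (+1 or -1) measurement outcome.
With 4 independent generators:
Total syndromes = 2^4
= 16

16


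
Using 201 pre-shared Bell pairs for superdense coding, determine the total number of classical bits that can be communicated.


Superdense coding allows 2 classical bits per shared entangled pair.
201 pair(s) -> 2 * 201 = 402 classical bits

402


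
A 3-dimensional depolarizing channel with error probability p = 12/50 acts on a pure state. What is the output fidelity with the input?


F = (1-p) + p/d
= (1 - 0.2400) + 0.2400/3
= 0.7600 + 0.0800
= 0.8400

0.8400


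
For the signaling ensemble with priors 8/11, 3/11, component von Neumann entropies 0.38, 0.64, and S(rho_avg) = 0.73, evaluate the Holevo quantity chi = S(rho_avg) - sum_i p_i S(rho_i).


chi = S(rho) - sum_i p_i * S(rho_i)
Weighted entropy = 8/11 * 0.38 + 3/11 * 0.64
= 0.4509
chi = 0.73 - 0.4509
= 0.2791

0.2791


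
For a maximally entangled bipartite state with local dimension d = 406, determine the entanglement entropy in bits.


For a maximally entangled state in d x d:
S = log2(d) = log2(406)
= 8.6653

8.6653


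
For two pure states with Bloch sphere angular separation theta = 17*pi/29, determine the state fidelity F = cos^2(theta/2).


For states separated by angle theta on Bloch sphere:
F = cos^2(theta/2)
theta = 17*pi/29 = 1.8416
theta/2 = 0.9208
cos(theta/2) = 0.6052
F = 0.3662

0.3662


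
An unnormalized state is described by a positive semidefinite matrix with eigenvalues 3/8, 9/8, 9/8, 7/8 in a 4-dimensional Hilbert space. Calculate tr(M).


tr(M) = sum of eigenvalues
= 3/8 + 9/8 + 9/8 + 7/8
= 28/8
= 3.5000

3.5000


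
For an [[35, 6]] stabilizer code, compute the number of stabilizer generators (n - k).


For an [[n,k]] stabilizer code:
Number of stabilizer generators = n - k
= 35 - 6
= 29

29


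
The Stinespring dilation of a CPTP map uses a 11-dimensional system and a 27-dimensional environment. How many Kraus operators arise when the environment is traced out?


Tracing out the environment in an orthonormal basis {|i>_E} gives Kraus operators K_i = <i|_E U |0>_E.
Number of Kraus operators = dim(H_env) = d_env
= 27

27


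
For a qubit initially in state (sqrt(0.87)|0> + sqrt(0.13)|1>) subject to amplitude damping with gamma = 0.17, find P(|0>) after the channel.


For amplitude damping with parameter gamma on state sqrt(a)|0> + sqrt(b)|1>:
alpha^2 = 0.87, beta^2 = 0.13
P(|0>) = alpha^2 + gamma * beta^2
= 0.87 + 0.17 * 0.13
= 0.87 + 0.0221
= 0.8921

0.8921


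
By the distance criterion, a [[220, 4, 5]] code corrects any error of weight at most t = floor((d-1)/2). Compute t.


Code parameters: [[220, 4, 5]], distance d = 5.
Number of correctable errors = floor((d-1)/2)
= floor((5 - 1)/2)
= floor(4/2)
= 2

2


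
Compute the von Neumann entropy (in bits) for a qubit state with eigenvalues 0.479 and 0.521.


S = -p*log2(p) - (1-p)*log2(1-p)
p = 0.4790, 1-p = 0.5210
= -0.4790 * log2(0.4790) - 0.5210 * log2(0.5210)
= -(-0.5087) - (-0.4901)
= 0.9987

0.9987


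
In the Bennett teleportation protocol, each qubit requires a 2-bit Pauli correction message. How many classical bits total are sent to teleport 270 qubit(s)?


Quantum teleportation requires 2 classical bits per qubit teleported.
270 qubit(s) -> 2 * 270 = 540 classical bits

540


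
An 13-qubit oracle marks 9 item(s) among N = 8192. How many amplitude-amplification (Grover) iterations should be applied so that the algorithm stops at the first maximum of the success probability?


After j Grover iterations the success probability is P(j) = sin^2((2j+1)*theta), where sin(theta) = sqrt(k/N).
N = 2^13 = 8192, k = 9
sin(theta) = sqrt(k/N) = 0.03314563037
theta = arcsin(sqrt(k/N)) = 0.03315170252 rad
P(j) reaches its first maximum when (2j+1)*theta is as close as possible to pi/2, i.e. j = round(pi/(4*theta) - 1/2).
pi/(4*theta) - 1/2 = 23.1910
(For comparison, the common estimate pi/4 * sqrt(N/k) = 23.6954; the exact maximiser is used here.)
Optimal iterations = 23

23


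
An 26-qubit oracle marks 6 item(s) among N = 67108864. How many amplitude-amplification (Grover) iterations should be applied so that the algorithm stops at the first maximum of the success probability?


After j Grover iterations the success probability is P(j) = sin^2((2j+1)*theta), where sin(theta) = sqrt(k/N).
N = 2^26 = 67108864, k = 6
sin(theta) = sqrt(k/N) = 0.0002990099784
theta = arcsin(sqrt(k/N)) = 0.0002990099828 rad
P(j) reaches its first maximum when (2j+1)*theta is as close as possible to pi/2, i.e. j = round(pi/(4*theta) - 1/2).
pi/(4*theta) - 1/2 = 2626.1620
(For comparison, the common estimate pi/4 * sqrt(N/k) = 2626.6621; the exact maximiser is used here.)
Optimal iterations = 2626

2626


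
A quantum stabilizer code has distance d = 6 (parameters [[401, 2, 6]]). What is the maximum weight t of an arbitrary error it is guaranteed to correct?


Code parameters: [[401, 2, 6]], distance d = 6.
Number of correctable errors = floor((d-1)/2)
= floor((6 - 1)/2)
= floor(5/2)
= 2

2


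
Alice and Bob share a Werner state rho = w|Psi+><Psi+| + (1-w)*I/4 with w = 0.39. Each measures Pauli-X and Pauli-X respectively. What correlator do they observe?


|Psi+> = (|01> + |10>)/sqrt(2)
For the pure Bell state, <X_A X_B> = +1 (Bell-state Pauli correlator).
The maximally-mixed part I/4 has tr(I/4 * P tensor P) = 0 for any traceless Pauli P.
So <X_A X_B>_rho = w * (+1) + (1 - w) * 0
= 0.39 * (+1)
= 0.3900

0.3900


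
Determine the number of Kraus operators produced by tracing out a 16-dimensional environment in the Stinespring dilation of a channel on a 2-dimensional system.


Tracing out the environment in an orthonormal basis {|i>_E} gives Kraus operators K_i = <i|_E U |0>_E.
Number of Kraus operators = dim(H_env) = d_env
= 16

16


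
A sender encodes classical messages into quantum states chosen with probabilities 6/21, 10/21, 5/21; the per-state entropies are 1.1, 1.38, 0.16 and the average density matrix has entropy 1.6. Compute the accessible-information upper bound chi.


chi = S(rho) - sum_i p_i * S(rho_i)
Weighted entropy = 6/21 * 1.1 + 10/21 * 1.38 + 5/21 * 0.16
= 1.0095
chi = 1.6 - 1.0095
= 0.5905

0.5905


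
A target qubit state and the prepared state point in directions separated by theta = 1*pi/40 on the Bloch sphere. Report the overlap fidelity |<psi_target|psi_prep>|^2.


For states separated by angle theta on Bloch sphere:
F = cos^2(theta/2)
theta = 1*pi/40 = 0.0785
theta/2 = 0.0393
cos(theta/2) = 0.9992
F = 0.9985

0.9985


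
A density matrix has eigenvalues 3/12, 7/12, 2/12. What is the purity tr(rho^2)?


tr(rho^2) = sum of eigenvalues squared
= (3/12)^2 + (7/12)^2 + (2/12)^2
= (9 + 49 + 4) / 144
= 62/144
= 0.4306

0.4306


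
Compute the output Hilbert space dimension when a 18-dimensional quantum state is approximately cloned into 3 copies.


Output space = H^(tensor 3) where dim(H) = 18
dim = 18^3
= 324 (after 2 factors)
= 5832 (after 3 factors)
= 5832

5832


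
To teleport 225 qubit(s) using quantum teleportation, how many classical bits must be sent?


Quantum teleportation requires 2 classical bits per qubit teleported.
225 qubit(s) -> 2 * 225 = 450 classical bits

450


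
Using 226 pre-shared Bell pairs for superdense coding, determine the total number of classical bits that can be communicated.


Superdense coding allows 2 classical bits per shared entangled pair.
226 pair(s) -> 2 * 226 = 452 classical bits

452


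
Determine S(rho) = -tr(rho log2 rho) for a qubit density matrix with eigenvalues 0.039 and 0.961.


S = -p*log2(p) - (1-p)*log2(1-p)
p = 0.0390, 1-p = 0.9610
= -0.0390 * log2(0.0390) - 0.9610 * log2(0.9610)
= -(-0.1825) - (-0.0552)
= 0.2377

0.2377


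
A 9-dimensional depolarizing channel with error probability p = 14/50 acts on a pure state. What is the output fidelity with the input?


F = (1-p) + p/d
= (1 - 0.2800) + 0.2800/9
= 0.7200 + 0.0311
= 0.7511

0.7511


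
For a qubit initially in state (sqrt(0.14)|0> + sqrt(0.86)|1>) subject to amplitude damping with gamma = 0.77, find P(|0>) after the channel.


For amplitude damping with parameter gamma on state sqrt(a)|0> + sqrt(b)|1>:
alpha^2 = 0.14, beta^2 = 0.86
P(|0>) = alpha^2 + gamma * beta^2
= 0.14 + 0.77 * 0.86
= 0.14 + 0.6622
= 0.8022

0.8022


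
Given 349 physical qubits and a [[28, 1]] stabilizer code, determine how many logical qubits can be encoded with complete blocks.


Each code block uses 28 physical qubits for 1 logical qubit(s).
Number of complete blocks = floor(349 / 28) = 12
Logical qubits = 12 * 1
= 12

12


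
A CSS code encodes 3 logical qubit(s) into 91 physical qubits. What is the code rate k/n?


Code rate R = k/n
= 3/91
= 0.0330

0.0330


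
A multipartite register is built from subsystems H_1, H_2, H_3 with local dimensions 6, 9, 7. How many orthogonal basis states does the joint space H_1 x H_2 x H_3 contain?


dim(H_1 x H_2 x H_3) = 6 * 9 * 7
= 54 * 7
= 378

378


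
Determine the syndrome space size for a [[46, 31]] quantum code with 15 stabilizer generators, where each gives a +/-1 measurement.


Each stabilizer generator gives a binary (+1 or -1) measurement outcome.
With 15 independent generators:
Total syndromes = 2^15
= 32768

32768


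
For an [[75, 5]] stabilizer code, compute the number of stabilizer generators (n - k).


For an [[n,k]] stabilizer code:
Number of stabilizer generators = n - k
= 75 - 5
= 70

70


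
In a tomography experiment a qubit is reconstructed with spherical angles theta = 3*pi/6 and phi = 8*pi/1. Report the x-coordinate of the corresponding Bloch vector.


theta = 1.5708, phi = 25.1327
r_x = sin(theta)*cos(phi) = 1.0000 * 1.0000
r_x = 1.0000

1.0000


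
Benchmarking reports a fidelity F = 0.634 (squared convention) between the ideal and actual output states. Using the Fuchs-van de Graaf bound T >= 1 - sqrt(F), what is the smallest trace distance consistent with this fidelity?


Fuchs-van de Graaf (squared-fidelity convention): 1 - sqrt(F) <= T <= sqrt(1 - F).
Lower bound: T >= 1 - sqrt(F)
sqrt(F) = sqrt(0.634) = 0.7962
T >= 1 - 0.7962
T >= 0.2038

0.2038


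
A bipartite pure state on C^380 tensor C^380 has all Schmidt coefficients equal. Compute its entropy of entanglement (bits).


For a maximally entangled state in d x d:
S = log2(d) = log2(380)
= 8.5699

8.5699


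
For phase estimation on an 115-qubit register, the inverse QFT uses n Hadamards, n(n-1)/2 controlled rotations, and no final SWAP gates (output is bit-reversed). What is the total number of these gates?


Hadamard gates: 115
Controlled rotations: n*(n-1)/2 = 115*114/2 = 6555
SWAP gates: 0 (omitted)
Total = 115 + 6555
= 6670

6670


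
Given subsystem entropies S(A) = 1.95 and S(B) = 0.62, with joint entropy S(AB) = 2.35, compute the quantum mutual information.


I(A:B) = S(A) + S(B) - S(AB)
= 1.95 + 0.62 - 2.35
= 0.2200

0.2200


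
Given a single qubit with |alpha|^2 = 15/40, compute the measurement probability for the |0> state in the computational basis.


|alpha|^2 = 15/40 = 0.3750
|beta|^2 = 1 - 15/40 = 25/40 = 0.6250
P(|0>) = |alpha|^2 = 0.3750

0.3750


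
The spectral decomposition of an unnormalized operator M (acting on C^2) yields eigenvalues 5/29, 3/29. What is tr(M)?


tr(M) = sum of eigenvalues
= 5/29 + 3/29
= 8/29
= 0.2759

0.2759


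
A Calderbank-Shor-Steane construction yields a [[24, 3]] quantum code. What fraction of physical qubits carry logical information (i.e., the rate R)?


Code rate R = k/n
= 3/24
= 0.1250

0.1250


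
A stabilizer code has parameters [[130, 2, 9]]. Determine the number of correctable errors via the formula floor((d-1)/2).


Code parameters: [[130, 2, 9]], distance d = 9.
Number of correctable errors = floor((d-1)/2)
= floor((9 - 1)/2)
= floor(8/2)
= 4

4


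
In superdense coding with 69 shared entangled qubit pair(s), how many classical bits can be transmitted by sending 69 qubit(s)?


Superdense coding allows 2 classical bits per shared entangled pair.
69 pair(s) -> 2 * 69 = 138 classical bits

138


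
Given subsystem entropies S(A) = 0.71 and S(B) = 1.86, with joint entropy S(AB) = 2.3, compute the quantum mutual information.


I(A:B) = S(A) + S(B) - S(AB)
= 0.71 + 1.86 - 2.3
= 0.2700

0.2700


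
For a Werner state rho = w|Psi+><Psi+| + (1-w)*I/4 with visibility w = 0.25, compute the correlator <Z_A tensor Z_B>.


|Psi+> = (|01> + |10>)/sqrt(2)
For the pure Bell state, <Z_A Z_B> = -1 (Bell-state Pauli correlator).
The maximally-mixed part I/4 has tr(I/4 * P tensor P) = 0 for any traceless Pauli P.
So <Z_A Z_B>_rho = w * (-1) + (1 - w) * 0
= 0.25 * (-1)
= -0.2500

-0.2500


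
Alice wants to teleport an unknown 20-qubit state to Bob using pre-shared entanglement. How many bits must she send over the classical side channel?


Quantum teleportation requires 2 classical bits per qubit teleported.
20 qubit(s) -> 2 * 20 = 40 classical bits

40


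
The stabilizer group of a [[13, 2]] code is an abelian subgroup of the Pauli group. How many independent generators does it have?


For an [[n,k]] stabilizer code:
Number of stabilizer generators = n - k
= 13 - 2
= 11

11


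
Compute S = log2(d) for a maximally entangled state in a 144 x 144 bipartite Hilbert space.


For a maximally entangled state in d x d:
S = log2(d) = log2(144)
= 7.1699

7.1699


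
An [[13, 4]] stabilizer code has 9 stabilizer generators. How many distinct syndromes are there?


Each stabilizer generator gives a binary (+1 or -1) measurement outcome.
With 9 independent generators:
Total syndromes = 2^9
= 512

512


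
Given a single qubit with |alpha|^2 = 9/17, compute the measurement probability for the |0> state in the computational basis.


|alpha|^2 = 9/17 = 0.5294
|beta|^2 = 1 - 9/17 = 8/17 = 0.4706
P(|0>) = |alpha|^2 = 0.5294

0.5294


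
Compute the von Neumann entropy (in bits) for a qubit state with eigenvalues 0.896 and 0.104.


S = -p*log2(p) - (1-p)*log2(1-p)
p = 0.8960, 1-p = 0.1040
= -0.8960 * log2(0.8960) - 0.1040 * log2(0.1040)
= -(-0.1420) - (-0.3396)
= 0.4815

0.4815


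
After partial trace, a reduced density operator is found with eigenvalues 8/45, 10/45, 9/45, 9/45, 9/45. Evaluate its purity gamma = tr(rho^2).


tr(rho^2) = sum of eigenvalues squared
= (8/45)^2 + (10/45)^2 + (9/45)^2 + (9/45)^2 + (9/45)^2
= (64 + 100 + 81 + 81 + 81) / 2025
= 407/2025
= 0.2010

0.2010


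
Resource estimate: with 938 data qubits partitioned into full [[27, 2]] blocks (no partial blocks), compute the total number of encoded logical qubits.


Each code block uses 27 physical qubits for 2 logical qubit(s).
Number of complete blocks = floor(938 / 27) = 34
Logical qubits = 34 * 2
= 68

68


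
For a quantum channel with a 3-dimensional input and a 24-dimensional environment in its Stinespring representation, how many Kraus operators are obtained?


Tracing out the environment in an orthonormal basis {|i>_E} gives Kraus operators K_i = <i|_E U |0>_E.
Number of Kraus operators = dim(H_env) = d_env
= 24

24


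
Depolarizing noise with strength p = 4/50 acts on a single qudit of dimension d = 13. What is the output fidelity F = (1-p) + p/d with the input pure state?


F = (1-p) + p/d
= (1 - 0.0800) + 0.0800/13
= 0.9200 + 0.0062
= 0.9262

0.9262


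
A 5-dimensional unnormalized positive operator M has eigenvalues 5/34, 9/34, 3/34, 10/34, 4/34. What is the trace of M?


tr(M) = sum of eigenvalues
= 5/34 + 9/34 + 3/34 + 10/34 + 4/34
= 31/34
= 0.9118

0.9118


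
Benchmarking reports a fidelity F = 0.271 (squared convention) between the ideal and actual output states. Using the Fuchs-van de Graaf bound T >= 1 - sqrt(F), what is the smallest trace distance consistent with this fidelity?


Fuchs-van de Graaf (squared-fidelity convention): 1 - sqrt(F) <= T <= sqrt(1 - F).
Lower bound: T >= 1 - sqrt(F)
sqrt(F) = sqrt(0.271) = 0.5206
T >= 1 - 0.5206
T >= 0.4794

0.4794


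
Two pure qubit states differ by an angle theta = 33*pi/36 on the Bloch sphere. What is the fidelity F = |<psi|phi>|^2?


For states separated by angle theta on Bloch sphere:
F = cos^2(theta/2)
theta = 33*pi/36 = 2.8798
theta/2 = 1.4399
cos(theta/2) = 0.1305
F = 0.0170

0.0170


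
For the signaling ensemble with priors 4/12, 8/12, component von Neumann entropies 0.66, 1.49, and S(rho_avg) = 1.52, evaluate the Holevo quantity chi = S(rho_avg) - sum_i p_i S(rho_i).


chi = S(rho) - sum_i p_i * S(rho_i)
Weighted entropy = 4/12 * 0.66 + 8/12 * 1.49
= 1.2133
chi = 1.52 - 1.2133
= 0.3067

0.3067


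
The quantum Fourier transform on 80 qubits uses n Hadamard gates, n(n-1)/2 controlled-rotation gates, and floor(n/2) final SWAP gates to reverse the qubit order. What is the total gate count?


Hadamard gates: 80
Controlled rotations: n*(n-1)/2 = 80*79/2 = 3160
SWAP gates: floor(n/2) = floor(80/2) = 40
Total = 80 + 3160 + 40
= 3280

3280


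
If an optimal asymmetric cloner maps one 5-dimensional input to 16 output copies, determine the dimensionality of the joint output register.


Output space = H^(tensor 16) where dim(H) = 5
dim = 5^16
= 25 (after 2 factors)
= 125 (after 3 factors)
= 625 (after 4 factors)
= 3125 (after 5 factors)
= 15625 (after 6 factors)
= 78125 (after 7 factors)
= 390625 (after 8 factors)
= 1953125 (after 9 factors)
= 9765625 (after 10 factors)
= 48828125 (after 11 factors)
= 244140625 (after 12 factors)
= 1220703125 (after 13 factors)
= 6103515625 (after 14 factors)
= 30517578125 (after 15 factors)
= 152587890625 (after 16 factors)
= 152587890625

152587890625


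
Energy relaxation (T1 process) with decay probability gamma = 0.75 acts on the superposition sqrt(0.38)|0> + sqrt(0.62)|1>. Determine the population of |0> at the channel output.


For amplitude damping with parameter gamma on state sqrt(a)|0> + sqrt(b)|1>:
alpha^2 = 0.38, beta^2 = 0.62
P(|0>) = alpha^2 + gamma * beta^2
= 0.38 + 0.75 * 0.62
= 0.38 + 0.4650
= 0.8450

0.8450


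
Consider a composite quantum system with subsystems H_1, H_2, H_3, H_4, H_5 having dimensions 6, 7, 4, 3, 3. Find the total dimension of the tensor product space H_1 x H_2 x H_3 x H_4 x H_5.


dim(H_1 x H_2 x H_3 x H_4 x H_5) = 6 * 7 * 4 * 3 * 3
= 42 * 4 * 3 * 3
= 168 * 3 * 3
= 504 * 3
= 1512

1512


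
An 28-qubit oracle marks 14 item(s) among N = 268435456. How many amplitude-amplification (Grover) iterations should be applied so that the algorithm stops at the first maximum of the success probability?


After j Grover iterations the success probability is P(j) = sin^2((2j+1)*theta), where sin(theta) = sqrt(k/N).
N = 2^28 = 268435456, k = 14
sin(theta) = sqrt(k/N) = 0.0002283726432
theta = arcsin(sqrt(k/N)) = 0.0002283726452 rad
P(j) reaches its first maximum when (2j+1)*theta is as close as possible to pi/2, i.e. j = round(pi/(4*theta) - 1/2).
pi/(4*theta) - 1/2 = 3438.6079
(For comparison, the common estimate pi/4 * sqrt(N/k) = 3439.1079; the exact maximiser is used here.)
Optimal iterations = 3439

3439


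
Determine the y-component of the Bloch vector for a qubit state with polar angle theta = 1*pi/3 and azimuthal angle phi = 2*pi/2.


theta = 1.0472, phi = 3.1416
r_y = sin(theta)*sin(phi) = 0.8660 * 0.0000
r_y = 0.0000

0.0000


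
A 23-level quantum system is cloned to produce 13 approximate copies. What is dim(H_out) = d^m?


Output space = H^(tensor 13) where dim(H) = 23
dim = 23^13
= 529 (after 2 factors)
= 12167 (after 3 factors)
= 279841 (after 4 factors)
= 6436343 (after 5 factors)
= 148035889 (after 6 factors)
= 3404825447 (after 7 factors)
= 78310985281 (after 8 factors)
= 1801152661463 (after 9 factors)
= 41426511213649 (after 10 factors)
= 952809757913927 (after 11 factors)
= 21914624432020321 (after 12 factors)
= 504036361936467383 (after 13 factors)
= 504036361936467383

504036361936467383


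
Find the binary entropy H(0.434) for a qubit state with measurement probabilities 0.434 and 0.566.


S = -p*log2(p) - (1-p)*log2(1-p)
p = 0.4340, 1-p = 0.5660
= -0.4340 * log2(0.4340) - 0.5660 * log2(0.5660)
= -(-0.5226) - (-0.4648)
= 0.9874

0.9874


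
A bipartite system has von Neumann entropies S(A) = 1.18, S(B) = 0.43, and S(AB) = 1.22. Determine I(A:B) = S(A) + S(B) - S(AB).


I(A:B) = S(A) + S(B) - S(AB)
= 1.18 + 0.43 - 1.22
= 0.3900

0.3900


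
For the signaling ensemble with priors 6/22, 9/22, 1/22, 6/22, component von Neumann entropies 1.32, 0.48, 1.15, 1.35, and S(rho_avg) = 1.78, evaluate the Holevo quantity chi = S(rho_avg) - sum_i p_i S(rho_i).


chi = S(rho) - sum_i p_i * S(rho_i)
Weighted entropy = 6/22 * 1.32 + 9/22 * 0.48 + 1/22 * 1.15 + 6/22 * 1.35
= 0.9768
chi = 1.78 - 0.9768
= 0.8032

0.8032


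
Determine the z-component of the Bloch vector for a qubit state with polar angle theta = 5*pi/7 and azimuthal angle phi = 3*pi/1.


theta = 2.2440, phi = 9.4248
r_z = cos(theta) = -0.6235

-0.6235


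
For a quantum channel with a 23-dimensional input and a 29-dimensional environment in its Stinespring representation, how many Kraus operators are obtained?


Tracing out the environment in an orthonormal basis {|i>_E} gives Kraus operators K_i = <i|_E U |0>_E.
Number of Kraus operators = dim(H_env) = d_env
= 29

29


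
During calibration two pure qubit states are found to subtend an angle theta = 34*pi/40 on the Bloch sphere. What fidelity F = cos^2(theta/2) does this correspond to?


For states separated by angle theta on Bloch sphere:
F = cos^2(theta/2)
theta = 34*pi/40 = 2.6704
theta/2 = 1.3352
cos(theta/2) = 0.2334
F = 0.0545

0.0545


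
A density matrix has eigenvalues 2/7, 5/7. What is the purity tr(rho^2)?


tr(rho^2) = sum of eigenvalues squared
= (2/7)^2 + (5/7)^2
= (4 + 25) / 49
= 29/49
= 0.5918

0.5918


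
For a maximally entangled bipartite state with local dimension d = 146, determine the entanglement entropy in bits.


For a maximally entangled state in d x d:
S = log2(d) = log2(146)
= 7.1898

7.1898


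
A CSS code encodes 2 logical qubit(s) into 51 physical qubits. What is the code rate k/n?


Code rate R = k/n
= 2/51
= 0.0392

0.0392


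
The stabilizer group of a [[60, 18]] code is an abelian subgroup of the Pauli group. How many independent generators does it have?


For an [[n,k]] stabilizer code:
Number of stabilizer generators = n - k
= 60 - 18
= 42

42


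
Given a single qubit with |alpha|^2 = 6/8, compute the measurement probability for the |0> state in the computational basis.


|alpha|^2 = 6/8 = 0.7500
|beta|^2 = 1 - 6/8 = 2/8 = 0.2500
P(|0>) = |alpha|^2 = 0.7500

0.7500
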